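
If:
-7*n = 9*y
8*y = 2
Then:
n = -9/28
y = 1/4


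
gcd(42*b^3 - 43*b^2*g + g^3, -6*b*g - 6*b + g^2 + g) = 6*b - g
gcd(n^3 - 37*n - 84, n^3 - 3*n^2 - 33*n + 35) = n - 7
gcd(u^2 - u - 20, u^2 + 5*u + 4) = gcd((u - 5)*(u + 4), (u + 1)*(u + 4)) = u + 4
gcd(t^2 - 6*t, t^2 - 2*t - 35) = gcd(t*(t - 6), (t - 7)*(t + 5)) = 1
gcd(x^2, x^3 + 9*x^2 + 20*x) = x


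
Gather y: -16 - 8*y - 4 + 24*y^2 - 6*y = 24*y^2 - 14*y - 20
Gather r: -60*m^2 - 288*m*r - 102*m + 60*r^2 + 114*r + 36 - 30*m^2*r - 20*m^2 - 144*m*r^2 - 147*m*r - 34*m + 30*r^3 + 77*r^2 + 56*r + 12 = -80*m^2 - 136*m + 30*r^3 + r^2*(137 - 144*m) + r*(-30*m^2 - 435*m + 170) + 48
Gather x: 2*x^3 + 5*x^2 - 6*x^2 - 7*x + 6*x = 2*x^3 - x^2 - x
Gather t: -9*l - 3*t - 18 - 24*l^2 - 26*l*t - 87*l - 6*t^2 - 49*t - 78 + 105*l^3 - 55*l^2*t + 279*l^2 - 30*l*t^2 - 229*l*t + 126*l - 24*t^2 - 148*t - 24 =105*l^3 + 255*l^2 + 30*l + t^2*(-30*l - 30) + t*(-55*l^2 - 255*l - 200) - 120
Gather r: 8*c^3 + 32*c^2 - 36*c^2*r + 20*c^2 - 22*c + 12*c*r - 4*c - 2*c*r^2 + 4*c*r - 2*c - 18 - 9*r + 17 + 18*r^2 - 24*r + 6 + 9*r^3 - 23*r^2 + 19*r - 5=8*c^3 + 52*c^2 - 28*c + 9*r^3 + r^2*(-2*c - 5) + r*(-36*c^2 + 16*c - 14)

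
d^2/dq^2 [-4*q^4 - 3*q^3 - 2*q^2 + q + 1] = -48*q^2 - 18*q - 4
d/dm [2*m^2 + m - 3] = 4*m + 1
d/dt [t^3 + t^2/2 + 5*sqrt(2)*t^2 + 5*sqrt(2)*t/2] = 3*t^2 + t + 10*sqrt(2)*t + 5*sqrt(2)/2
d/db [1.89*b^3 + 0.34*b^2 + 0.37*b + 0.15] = 5.67*b^2 + 0.68*b + 0.37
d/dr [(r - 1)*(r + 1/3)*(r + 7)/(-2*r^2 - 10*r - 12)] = (-3*r^4 - 30*r^3 - 164*r^2 - 242*r + 55)/(6*(r^4 + 10*r^3 + 37*r^2 + 60*r + 36))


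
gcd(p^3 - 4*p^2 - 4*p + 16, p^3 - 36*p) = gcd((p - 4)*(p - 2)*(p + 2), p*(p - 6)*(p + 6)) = 1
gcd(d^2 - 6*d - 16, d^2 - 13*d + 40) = d - 8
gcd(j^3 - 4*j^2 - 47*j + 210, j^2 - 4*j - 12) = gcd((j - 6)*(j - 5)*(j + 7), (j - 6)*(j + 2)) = j - 6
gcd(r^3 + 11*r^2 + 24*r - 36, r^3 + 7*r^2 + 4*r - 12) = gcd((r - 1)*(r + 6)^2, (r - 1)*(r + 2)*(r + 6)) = r^2 + 5*r - 6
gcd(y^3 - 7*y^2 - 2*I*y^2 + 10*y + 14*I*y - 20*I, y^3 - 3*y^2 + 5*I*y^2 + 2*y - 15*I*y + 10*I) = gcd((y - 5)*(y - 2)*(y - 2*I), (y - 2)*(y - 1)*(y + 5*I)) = y - 2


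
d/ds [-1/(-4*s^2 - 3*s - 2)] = (-8*s - 3)/(4*s^2 + 3*s + 2)^2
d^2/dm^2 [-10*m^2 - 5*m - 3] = -20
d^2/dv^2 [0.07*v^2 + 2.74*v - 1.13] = 0.140000000000000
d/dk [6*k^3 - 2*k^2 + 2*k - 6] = 18*k^2 - 4*k + 2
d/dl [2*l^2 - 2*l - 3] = 4*l - 2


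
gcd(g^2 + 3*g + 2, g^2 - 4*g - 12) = g + 2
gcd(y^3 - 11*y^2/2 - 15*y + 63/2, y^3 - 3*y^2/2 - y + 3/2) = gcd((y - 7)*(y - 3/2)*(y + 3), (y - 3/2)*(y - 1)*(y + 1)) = y - 3/2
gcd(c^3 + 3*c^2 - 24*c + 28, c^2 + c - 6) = c - 2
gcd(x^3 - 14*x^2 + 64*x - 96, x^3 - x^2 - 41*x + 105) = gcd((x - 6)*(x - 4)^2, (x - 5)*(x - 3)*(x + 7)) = 1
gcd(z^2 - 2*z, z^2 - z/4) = z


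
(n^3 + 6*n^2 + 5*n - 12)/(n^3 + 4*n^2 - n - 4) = (n + 3)/(n + 1)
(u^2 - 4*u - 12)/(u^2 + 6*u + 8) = (u - 6)/(u + 4)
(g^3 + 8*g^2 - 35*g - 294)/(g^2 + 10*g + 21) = (g^2 + g - 42)/(g + 3)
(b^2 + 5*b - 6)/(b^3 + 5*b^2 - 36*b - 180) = (b - 1)/(b^2 - b - 30)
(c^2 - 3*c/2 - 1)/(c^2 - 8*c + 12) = (c + 1/2)/(c - 6)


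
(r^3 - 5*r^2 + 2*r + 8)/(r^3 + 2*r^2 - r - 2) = (r^2 - 6*r + 8)/(r^2 + r - 2)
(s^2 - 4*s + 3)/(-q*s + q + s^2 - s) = (3 - s)/(q - s)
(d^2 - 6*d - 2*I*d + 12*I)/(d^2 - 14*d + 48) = (d - 2*I)/(d - 8)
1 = 1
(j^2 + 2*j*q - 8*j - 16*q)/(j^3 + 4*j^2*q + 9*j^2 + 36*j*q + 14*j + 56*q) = (j^2 + 2*j*q - 8*j - 16*q)/(j^3 + 4*j^2*q + 9*j^2 + 36*j*q + 14*j + 56*q)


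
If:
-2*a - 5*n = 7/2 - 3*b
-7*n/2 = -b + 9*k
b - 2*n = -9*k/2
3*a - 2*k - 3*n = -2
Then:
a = 17/7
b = 117/14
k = -13/35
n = 117/35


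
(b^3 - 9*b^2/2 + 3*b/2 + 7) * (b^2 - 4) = b^5 - 9*b^4/2 - 5*b^3/2 + 25*b^2 - 6*b - 28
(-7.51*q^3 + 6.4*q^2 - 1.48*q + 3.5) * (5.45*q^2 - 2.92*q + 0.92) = -40.9295*q^5 + 56.8092*q^4 - 33.6632*q^3 + 29.2846*q^2 - 11.5816*q + 3.22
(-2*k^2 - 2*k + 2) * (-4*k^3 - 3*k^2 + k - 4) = 8*k^5 + 14*k^4 - 4*k^3 + 10*k - 8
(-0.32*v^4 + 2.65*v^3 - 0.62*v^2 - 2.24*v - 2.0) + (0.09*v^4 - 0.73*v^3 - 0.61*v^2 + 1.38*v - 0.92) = -0.23*v^4 + 1.92*v^3 - 1.23*v^2 - 0.86*v - 2.92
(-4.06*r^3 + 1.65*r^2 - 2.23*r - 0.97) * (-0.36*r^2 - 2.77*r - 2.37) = 1.4616*r^5 + 10.6522*r^4 + 5.8545*r^3 + 2.6158*r^2 + 7.972*r + 2.2989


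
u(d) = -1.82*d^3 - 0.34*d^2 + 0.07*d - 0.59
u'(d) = -5.46*d^2 - 0.68*d + 0.07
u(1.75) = -11.26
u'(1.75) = -17.84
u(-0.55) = -0.43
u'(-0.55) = -1.21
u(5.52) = -316.68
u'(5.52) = -170.05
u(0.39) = -0.72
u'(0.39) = -1.03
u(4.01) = -123.13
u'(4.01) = -90.45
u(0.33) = -0.67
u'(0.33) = -0.75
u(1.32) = -5.28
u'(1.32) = -10.34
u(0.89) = -2.08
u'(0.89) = -4.86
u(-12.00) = 3094.57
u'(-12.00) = -778.01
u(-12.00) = 3094.57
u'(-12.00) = -778.01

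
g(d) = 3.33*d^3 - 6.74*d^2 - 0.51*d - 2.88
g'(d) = 9.99*d^2 - 13.48*d - 0.51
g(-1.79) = -42.66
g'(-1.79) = 55.63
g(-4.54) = -451.10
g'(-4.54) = 266.60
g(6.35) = 574.75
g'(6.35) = 316.71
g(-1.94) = -51.57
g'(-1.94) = 63.24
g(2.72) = 12.88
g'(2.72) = 36.73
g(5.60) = 367.70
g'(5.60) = 237.29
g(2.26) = -0.02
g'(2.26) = 20.05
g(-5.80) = -876.38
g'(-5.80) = 413.74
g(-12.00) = -6721.56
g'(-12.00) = 1599.81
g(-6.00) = -961.74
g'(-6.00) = 440.01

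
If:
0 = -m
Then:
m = 0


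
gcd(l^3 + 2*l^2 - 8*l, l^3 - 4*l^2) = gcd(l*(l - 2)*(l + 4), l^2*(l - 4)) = l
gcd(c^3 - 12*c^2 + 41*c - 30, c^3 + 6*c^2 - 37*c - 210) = c - 6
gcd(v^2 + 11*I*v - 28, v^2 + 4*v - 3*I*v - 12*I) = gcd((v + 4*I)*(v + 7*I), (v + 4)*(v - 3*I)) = 1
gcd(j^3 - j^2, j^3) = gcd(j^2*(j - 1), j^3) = j^2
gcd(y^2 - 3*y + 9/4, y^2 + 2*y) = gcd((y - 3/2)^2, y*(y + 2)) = 1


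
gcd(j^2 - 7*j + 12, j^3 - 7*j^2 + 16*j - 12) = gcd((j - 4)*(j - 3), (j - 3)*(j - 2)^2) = j - 3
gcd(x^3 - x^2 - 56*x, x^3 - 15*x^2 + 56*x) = x^2 - 8*x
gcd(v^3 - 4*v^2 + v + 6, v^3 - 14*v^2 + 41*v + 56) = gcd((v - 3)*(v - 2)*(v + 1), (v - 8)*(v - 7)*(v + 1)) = v + 1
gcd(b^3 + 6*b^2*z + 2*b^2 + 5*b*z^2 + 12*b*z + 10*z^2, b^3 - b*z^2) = b + z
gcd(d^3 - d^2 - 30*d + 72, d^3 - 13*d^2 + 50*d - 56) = d - 4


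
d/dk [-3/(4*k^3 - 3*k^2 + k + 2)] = 3*(12*k^2 - 6*k + 1)/(4*k^3 - 3*k^2 + k + 2)^2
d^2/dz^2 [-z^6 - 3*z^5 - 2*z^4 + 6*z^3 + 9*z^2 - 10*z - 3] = -30*z^4 - 60*z^3 - 24*z^2 + 36*z + 18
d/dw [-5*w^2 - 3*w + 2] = -10*w - 3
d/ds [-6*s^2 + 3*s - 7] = 3 - 12*s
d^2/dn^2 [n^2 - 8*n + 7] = 2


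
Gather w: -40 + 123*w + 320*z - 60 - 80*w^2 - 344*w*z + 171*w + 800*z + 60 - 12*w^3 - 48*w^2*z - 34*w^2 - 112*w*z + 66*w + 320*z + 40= -12*w^3 + w^2*(-48*z - 114) + w*(360 - 456*z) + 1440*z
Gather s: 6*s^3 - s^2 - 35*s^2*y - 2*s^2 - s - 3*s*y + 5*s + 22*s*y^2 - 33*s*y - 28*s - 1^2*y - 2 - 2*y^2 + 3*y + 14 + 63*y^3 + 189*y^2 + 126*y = 6*s^3 + s^2*(-35*y - 3) + s*(22*y^2 - 36*y - 24) + 63*y^3 + 187*y^2 + 128*y + 12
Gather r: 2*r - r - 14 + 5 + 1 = r - 8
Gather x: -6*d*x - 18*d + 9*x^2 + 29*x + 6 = -18*d + 9*x^2 + x*(29 - 6*d) + 6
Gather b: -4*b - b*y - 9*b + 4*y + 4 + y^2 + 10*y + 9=b*(-y - 13) + y^2 + 14*y + 13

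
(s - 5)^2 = s^2 - 10*s + 25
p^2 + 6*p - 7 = (p - 1)*(p + 7)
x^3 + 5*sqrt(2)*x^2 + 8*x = x*(x + sqrt(2))*(x + 4*sqrt(2))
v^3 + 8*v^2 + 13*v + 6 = (v + 1)^2*(v + 6)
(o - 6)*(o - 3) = o^2 - 9*o + 18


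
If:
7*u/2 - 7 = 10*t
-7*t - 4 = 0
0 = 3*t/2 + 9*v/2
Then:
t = -4/7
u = 18/49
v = 4/21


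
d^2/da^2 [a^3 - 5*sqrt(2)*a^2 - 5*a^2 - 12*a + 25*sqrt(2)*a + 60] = 6*a - 10*sqrt(2) - 10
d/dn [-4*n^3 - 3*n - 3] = -12*n^2 - 3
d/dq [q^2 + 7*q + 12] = 2*q + 7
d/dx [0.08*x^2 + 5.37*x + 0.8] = 0.16*x + 5.37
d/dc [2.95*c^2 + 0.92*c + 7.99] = 5.9*c + 0.92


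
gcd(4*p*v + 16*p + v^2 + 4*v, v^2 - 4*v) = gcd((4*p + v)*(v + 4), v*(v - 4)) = 1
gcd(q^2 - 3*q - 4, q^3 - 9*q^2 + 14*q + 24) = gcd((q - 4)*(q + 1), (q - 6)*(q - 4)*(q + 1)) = q^2 - 3*q - 4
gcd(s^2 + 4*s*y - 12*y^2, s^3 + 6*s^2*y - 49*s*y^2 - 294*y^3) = s + 6*y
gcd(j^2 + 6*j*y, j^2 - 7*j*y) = j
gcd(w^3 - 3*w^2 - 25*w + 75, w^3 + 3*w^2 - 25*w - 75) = w^2 - 25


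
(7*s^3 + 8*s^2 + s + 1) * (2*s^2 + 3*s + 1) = 14*s^5 + 37*s^4 + 33*s^3 + 13*s^2 + 4*s + 1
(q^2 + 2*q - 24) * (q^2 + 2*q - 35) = q^4 + 4*q^3 - 55*q^2 - 118*q + 840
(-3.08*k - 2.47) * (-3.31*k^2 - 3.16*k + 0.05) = 10.1948*k^3 + 17.9085*k^2 + 7.6512*k - 0.1235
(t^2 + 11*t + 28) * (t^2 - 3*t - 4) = t^4 + 8*t^3 - 9*t^2 - 128*t - 112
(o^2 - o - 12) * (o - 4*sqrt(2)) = o^3 - 4*sqrt(2)*o^2 - o^2 - 12*o + 4*sqrt(2)*o + 48*sqrt(2)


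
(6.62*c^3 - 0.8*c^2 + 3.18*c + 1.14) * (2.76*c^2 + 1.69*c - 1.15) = 18.2712*c^5 + 8.9798*c^4 - 0.1882*c^3 + 9.4406*c^2 - 1.7304*c - 1.311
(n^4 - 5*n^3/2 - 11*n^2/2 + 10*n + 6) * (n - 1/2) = n^5 - 3*n^4 - 17*n^3/4 + 51*n^2/4 + n - 3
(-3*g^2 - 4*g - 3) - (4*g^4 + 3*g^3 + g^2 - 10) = -4*g^4 - 3*g^3 - 4*g^2 - 4*g + 7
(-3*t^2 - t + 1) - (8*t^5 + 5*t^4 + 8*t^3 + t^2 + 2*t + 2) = -8*t^5 - 5*t^4 - 8*t^3 - 4*t^2 - 3*t - 1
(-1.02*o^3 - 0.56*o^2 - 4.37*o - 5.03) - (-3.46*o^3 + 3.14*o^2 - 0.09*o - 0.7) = 2.44*o^3 - 3.7*o^2 - 4.28*o - 4.33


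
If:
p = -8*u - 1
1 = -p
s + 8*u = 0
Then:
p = -1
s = 0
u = 0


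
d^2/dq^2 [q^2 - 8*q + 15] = 2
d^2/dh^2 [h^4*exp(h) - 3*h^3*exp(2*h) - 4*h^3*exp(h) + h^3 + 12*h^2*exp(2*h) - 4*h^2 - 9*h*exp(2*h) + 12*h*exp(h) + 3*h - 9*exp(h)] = h^4*exp(h) - 12*h^3*exp(2*h) + 4*h^3*exp(h) + 12*h^2*exp(2*h) - 12*h^2*exp(h) + 42*h*exp(2*h) - 12*h*exp(h) + 6*h - 12*exp(2*h) + 15*exp(h) - 8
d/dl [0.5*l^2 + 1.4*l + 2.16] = 1.0*l + 1.4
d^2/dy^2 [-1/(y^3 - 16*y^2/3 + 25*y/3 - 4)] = 6*((9*y - 16)*(3*y^3 - 16*y^2 + 25*y - 12) - (9*y^2 - 32*y + 25)^2)/(3*y^3 - 16*y^2 + 25*y - 12)^3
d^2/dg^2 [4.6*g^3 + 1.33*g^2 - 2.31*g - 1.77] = 27.6*g + 2.66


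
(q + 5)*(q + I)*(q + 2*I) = q^3 + 5*q^2 + 3*I*q^2 - 2*q + 15*I*q - 10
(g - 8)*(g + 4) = g^2 - 4*g - 32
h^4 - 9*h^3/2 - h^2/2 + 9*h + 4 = (h - 4)*(h - 2)*(h + 1/2)*(h + 1)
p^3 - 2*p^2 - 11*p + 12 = (p - 4)*(p - 1)*(p + 3)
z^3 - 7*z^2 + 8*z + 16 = (z - 4)^2*(z + 1)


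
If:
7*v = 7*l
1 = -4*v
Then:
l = -1/4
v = -1/4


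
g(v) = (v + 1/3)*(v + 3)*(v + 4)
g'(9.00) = 389.33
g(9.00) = 1456.00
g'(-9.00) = 125.33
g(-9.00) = -260.00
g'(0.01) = 14.48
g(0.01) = 4.14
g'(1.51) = 43.32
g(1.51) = 45.81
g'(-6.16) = 37.82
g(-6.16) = -39.77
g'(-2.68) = -3.43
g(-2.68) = -0.99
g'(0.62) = 24.58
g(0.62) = 15.94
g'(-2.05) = -3.13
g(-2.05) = -3.18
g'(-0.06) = 13.46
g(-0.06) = 3.17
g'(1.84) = 51.48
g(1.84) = 61.43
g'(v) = (v + 1/3)*(v + 3) + (v + 1/3)*(v + 4) + (v + 3)*(v + 4)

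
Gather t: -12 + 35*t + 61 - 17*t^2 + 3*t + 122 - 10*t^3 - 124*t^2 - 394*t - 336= -10*t^3 - 141*t^2 - 356*t - 165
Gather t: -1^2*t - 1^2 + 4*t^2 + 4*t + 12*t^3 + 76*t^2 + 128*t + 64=12*t^3 + 80*t^2 + 131*t + 63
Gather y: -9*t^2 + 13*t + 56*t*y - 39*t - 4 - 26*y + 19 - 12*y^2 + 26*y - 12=-9*t^2 + 56*t*y - 26*t - 12*y^2 + 3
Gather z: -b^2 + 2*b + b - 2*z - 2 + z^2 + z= -b^2 + 3*b + z^2 - z - 2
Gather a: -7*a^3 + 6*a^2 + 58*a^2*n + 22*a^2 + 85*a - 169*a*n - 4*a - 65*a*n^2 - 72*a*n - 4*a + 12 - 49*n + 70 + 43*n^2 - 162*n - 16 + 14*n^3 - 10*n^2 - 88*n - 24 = -7*a^3 + a^2*(58*n + 28) + a*(-65*n^2 - 241*n + 77) + 14*n^3 + 33*n^2 - 299*n + 42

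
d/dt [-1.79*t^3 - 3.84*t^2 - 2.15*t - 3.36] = -5.37*t^2 - 7.68*t - 2.15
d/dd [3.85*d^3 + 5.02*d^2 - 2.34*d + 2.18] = 11.55*d^2 + 10.04*d - 2.34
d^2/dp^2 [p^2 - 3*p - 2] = 2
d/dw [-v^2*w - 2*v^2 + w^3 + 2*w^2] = -v^2 + 3*w^2 + 4*w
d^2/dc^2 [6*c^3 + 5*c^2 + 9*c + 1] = 36*c + 10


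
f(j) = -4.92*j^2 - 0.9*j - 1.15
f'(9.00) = -89.46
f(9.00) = -407.77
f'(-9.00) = 87.66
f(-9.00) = -391.57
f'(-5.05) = 48.79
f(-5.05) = -122.08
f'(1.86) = -19.20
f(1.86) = -19.85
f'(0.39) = -4.74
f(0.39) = -2.25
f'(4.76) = -47.74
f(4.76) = -116.91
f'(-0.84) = 7.37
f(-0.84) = -3.87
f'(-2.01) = 18.88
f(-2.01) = -19.22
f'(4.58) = -45.97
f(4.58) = -108.48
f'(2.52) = -25.70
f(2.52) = -34.66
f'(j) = -9.84*j - 0.9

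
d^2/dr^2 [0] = 0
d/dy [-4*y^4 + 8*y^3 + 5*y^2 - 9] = 2*y*(-8*y^2 + 12*y + 5)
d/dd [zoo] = 0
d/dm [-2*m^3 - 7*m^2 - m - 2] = -6*m^2 - 14*m - 1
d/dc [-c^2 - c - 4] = -2*c - 1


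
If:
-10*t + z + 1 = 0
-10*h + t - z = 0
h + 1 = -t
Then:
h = 10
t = -11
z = -111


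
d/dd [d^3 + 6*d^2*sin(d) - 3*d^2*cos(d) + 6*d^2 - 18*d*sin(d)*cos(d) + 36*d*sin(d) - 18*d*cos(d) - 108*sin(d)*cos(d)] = 3*d^2*sin(d) + 6*d^2*cos(d) + 3*d^2 + 30*sqrt(2)*d*sin(d + pi/4) - 18*d*cos(2*d) + 12*d + 36*sin(d) - 9*sin(2*d) - 18*cos(d) - 108*cos(2*d)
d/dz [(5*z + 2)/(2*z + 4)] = 4/(z^2 + 4*z + 4)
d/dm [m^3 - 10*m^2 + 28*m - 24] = 3*m^2 - 20*m + 28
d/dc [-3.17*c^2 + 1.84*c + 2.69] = 1.84 - 6.34*c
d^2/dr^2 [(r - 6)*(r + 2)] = 2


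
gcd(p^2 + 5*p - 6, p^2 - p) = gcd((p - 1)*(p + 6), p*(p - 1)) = p - 1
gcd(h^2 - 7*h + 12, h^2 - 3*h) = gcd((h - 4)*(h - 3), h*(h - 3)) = h - 3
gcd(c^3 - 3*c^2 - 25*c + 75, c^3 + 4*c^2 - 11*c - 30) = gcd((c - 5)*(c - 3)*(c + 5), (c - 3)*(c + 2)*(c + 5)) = c^2 + 2*c - 15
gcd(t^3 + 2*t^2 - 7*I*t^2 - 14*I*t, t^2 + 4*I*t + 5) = 1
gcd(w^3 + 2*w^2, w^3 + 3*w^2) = w^2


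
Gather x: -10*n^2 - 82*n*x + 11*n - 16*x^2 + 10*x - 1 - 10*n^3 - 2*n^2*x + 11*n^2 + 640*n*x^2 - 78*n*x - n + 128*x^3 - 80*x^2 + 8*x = -10*n^3 + n^2 + 10*n + 128*x^3 + x^2*(640*n - 96) + x*(-2*n^2 - 160*n + 18) - 1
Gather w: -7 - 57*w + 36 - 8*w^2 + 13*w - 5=-8*w^2 - 44*w + 24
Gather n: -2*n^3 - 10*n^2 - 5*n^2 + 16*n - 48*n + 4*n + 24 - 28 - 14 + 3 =-2*n^3 - 15*n^2 - 28*n - 15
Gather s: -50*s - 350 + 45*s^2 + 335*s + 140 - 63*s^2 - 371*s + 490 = -18*s^2 - 86*s + 280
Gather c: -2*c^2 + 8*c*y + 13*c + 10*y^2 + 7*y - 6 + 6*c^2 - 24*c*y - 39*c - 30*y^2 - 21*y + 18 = 4*c^2 + c*(-16*y - 26) - 20*y^2 - 14*y + 12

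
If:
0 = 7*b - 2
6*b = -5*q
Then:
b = 2/7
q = -12/35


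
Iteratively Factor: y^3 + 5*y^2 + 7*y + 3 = (y + 1)*(y^2 + 4*y + 3) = (y + 1)^2*(y + 3)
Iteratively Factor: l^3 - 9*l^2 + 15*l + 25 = (l - 5)*(l^2 - 4*l - 5) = (l - 5)^2*(l + 1)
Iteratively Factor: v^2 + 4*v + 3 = (v + 1)*(v + 3)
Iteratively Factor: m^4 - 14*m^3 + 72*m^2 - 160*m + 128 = (m - 4)*(m^3 - 10*m^2 + 32*m - 32) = (m - 4)^2*(m^2 - 6*m + 8) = (m - 4)^3*(m - 2)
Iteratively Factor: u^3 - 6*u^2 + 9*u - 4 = (u - 4)*(u^2 - 2*u + 1) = (u - 4)*(u - 1)*(u - 1)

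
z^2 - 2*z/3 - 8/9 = (z - 4/3)*(z + 2/3)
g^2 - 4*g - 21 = (g - 7)*(g + 3)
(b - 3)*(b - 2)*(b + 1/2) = b^3 - 9*b^2/2 + 7*b/2 + 3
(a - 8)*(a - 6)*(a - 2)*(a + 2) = a^4 - 14*a^3 + 44*a^2 + 56*a - 192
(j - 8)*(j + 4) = j^2 - 4*j - 32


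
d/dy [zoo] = 0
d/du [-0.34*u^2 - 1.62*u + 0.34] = -0.68*u - 1.62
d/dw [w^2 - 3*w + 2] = 2*w - 3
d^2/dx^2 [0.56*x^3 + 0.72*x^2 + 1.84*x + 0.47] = 3.36*x + 1.44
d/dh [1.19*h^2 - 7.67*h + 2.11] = 2.38*h - 7.67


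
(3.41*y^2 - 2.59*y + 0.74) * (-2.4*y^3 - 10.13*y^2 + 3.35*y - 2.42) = -8.184*y^5 - 28.3273*y^4 + 35.8842*y^3 - 24.4249*y^2 + 8.7468*y - 1.7908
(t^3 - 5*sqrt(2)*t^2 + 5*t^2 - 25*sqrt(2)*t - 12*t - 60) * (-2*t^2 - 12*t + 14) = -2*t^5 - 22*t^4 + 10*sqrt(2)*t^4 - 22*t^3 + 110*sqrt(2)*t^3 + 230*sqrt(2)*t^2 + 334*t^2 - 350*sqrt(2)*t + 552*t - 840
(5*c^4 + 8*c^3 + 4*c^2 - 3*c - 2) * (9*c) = 45*c^5 + 72*c^4 + 36*c^3 - 27*c^2 - 18*c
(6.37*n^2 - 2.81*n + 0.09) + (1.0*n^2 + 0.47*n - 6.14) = 7.37*n^2 - 2.34*n - 6.05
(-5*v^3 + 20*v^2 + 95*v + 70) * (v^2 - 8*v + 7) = -5*v^5 + 60*v^4 - 100*v^3 - 550*v^2 + 105*v + 490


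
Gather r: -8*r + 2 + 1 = 3 - 8*r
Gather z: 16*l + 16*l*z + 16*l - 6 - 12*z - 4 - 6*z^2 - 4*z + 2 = 32*l - 6*z^2 + z*(16*l - 16) - 8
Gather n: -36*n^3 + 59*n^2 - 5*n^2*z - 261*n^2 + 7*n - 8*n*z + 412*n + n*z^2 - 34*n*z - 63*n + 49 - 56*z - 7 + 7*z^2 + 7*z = -36*n^3 + n^2*(-5*z - 202) + n*(z^2 - 42*z + 356) + 7*z^2 - 49*z + 42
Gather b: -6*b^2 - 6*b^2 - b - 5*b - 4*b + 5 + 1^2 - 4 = -12*b^2 - 10*b + 2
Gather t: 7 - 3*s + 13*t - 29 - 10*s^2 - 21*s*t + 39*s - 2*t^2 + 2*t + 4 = -10*s^2 + 36*s - 2*t^2 + t*(15 - 21*s) - 18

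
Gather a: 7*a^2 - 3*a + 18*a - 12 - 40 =7*a^2 + 15*a - 52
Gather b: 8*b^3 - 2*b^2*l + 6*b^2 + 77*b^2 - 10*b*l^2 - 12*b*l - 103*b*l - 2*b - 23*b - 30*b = 8*b^3 + b^2*(83 - 2*l) + b*(-10*l^2 - 115*l - 55)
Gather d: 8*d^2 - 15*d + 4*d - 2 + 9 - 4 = 8*d^2 - 11*d + 3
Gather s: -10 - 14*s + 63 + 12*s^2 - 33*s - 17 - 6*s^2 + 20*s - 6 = 6*s^2 - 27*s + 30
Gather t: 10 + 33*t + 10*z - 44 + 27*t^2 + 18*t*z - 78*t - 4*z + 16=27*t^2 + t*(18*z - 45) + 6*z - 18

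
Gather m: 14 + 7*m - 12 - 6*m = m + 2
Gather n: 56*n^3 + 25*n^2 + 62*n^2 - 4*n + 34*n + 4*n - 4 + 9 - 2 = 56*n^3 + 87*n^2 + 34*n + 3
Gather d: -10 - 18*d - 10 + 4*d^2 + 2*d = 4*d^2 - 16*d - 20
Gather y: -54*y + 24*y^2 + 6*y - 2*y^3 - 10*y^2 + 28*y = -2*y^3 + 14*y^2 - 20*y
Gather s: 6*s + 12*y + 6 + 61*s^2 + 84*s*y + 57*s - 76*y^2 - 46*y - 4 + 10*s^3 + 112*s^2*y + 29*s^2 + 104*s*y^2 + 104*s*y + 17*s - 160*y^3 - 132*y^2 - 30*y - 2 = 10*s^3 + s^2*(112*y + 90) + s*(104*y^2 + 188*y + 80) - 160*y^3 - 208*y^2 - 64*y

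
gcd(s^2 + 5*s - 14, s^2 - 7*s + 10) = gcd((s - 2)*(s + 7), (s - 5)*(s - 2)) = s - 2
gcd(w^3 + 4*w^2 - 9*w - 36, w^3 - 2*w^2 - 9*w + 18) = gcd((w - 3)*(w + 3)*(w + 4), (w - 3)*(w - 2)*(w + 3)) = w^2 - 9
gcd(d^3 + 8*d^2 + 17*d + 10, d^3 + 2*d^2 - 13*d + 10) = d + 5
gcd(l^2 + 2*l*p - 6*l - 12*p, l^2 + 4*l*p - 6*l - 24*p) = l - 6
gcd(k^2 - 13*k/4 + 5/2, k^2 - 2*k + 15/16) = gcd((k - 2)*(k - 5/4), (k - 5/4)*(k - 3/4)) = k - 5/4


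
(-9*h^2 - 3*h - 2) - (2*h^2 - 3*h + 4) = -11*h^2 - 6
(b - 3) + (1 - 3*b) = -2*b - 2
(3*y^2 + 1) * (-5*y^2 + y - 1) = -15*y^4 + 3*y^3 - 8*y^2 + y - 1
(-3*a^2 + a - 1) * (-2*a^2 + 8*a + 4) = 6*a^4 - 26*a^3 - 2*a^2 - 4*a - 4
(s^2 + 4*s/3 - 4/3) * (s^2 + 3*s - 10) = s^4 + 13*s^3/3 - 22*s^2/3 - 52*s/3 + 40/3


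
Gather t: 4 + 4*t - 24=4*t - 20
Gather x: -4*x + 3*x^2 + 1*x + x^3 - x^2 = x^3 + 2*x^2 - 3*x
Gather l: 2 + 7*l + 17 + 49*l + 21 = 56*l + 40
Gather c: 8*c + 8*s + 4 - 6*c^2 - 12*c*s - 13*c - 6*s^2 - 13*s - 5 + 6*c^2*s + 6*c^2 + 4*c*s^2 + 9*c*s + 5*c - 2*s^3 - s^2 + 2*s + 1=6*c^2*s + c*(4*s^2 - 3*s) - 2*s^3 - 7*s^2 - 3*s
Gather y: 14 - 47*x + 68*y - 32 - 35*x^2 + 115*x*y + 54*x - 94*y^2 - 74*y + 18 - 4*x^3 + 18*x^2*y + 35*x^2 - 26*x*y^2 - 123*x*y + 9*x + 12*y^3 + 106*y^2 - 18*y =-4*x^3 + 16*x + 12*y^3 + y^2*(12 - 26*x) + y*(18*x^2 - 8*x - 24)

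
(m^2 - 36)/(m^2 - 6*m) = (m + 6)/m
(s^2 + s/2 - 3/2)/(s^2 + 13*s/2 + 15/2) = (s - 1)/(s + 5)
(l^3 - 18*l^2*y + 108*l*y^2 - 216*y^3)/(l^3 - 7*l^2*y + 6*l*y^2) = (-l^2 + 12*l*y - 36*y^2)/(l*(-l + y))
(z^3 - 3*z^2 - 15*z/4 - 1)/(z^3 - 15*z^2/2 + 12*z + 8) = (z + 1/2)/(z - 4)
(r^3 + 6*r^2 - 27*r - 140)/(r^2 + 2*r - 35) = r + 4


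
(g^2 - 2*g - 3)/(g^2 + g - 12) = (g + 1)/(g + 4)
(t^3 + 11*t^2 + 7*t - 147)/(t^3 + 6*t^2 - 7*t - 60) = (t^2 + 14*t + 49)/(t^2 + 9*t + 20)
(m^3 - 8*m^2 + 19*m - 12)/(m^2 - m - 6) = (m^2 - 5*m + 4)/(m + 2)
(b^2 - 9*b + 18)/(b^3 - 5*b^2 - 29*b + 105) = (b - 6)/(b^2 - 2*b - 35)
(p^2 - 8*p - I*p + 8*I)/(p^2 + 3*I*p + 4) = (p - 8)/(p + 4*I)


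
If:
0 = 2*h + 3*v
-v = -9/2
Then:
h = -27/4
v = 9/2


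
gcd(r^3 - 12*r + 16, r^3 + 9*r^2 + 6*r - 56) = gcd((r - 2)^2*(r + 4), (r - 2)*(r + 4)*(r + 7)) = r^2 + 2*r - 8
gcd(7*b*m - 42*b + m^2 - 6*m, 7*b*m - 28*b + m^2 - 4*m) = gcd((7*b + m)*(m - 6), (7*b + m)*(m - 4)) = 7*b + m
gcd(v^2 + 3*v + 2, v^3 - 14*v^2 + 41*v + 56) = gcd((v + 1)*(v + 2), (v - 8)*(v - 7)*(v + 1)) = v + 1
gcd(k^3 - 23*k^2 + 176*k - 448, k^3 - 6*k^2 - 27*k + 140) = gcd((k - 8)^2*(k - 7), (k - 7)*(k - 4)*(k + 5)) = k - 7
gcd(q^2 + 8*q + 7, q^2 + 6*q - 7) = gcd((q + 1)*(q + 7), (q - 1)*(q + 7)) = q + 7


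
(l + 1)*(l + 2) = l^2 + 3*l + 2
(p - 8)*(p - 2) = p^2 - 10*p + 16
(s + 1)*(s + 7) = s^2 + 8*s + 7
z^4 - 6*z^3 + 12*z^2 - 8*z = z*(z - 2)^3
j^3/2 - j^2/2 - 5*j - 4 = (j/2 + 1/2)*(j - 4)*(j + 2)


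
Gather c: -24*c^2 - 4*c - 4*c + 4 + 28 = -24*c^2 - 8*c + 32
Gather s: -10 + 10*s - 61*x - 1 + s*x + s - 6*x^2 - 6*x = s*(x + 11) - 6*x^2 - 67*x - 11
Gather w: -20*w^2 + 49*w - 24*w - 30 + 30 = -20*w^2 + 25*w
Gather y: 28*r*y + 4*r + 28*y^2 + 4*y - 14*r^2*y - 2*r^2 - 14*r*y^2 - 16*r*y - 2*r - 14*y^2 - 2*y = -2*r^2 + 2*r + y^2*(14 - 14*r) + y*(-14*r^2 + 12*r + 2)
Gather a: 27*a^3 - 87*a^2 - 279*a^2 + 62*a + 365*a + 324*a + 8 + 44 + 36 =27*a^3 - 366*a^2 + 751*a + 88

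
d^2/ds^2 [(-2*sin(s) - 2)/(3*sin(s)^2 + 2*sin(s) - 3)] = 2*(9*sin(s)^5 + 30*sin(s)^4 + 54*sin(s)^3 - 8*sin(s)^2 - 75*sin(s) - 38)/(2*sin(s) - 3*cos(s)^2)^3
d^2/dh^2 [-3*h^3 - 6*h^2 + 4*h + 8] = -18*h - 12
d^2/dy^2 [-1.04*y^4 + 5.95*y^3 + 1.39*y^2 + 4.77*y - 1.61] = -12.48*y^2 + 35.7*y + 2.78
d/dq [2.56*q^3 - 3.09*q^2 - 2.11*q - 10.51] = 7.68*q^2 - 6.18*q - 2.11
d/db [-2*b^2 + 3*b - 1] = 3 - 4*b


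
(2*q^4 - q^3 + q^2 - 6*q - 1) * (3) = 6*q^4 - 3*q^3 + 3*q^2 - 18*q - 3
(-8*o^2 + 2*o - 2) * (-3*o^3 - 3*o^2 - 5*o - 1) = 24*o^5 + 18*o^4 + 40*o^3 + 4*o^2 + 8*o + 2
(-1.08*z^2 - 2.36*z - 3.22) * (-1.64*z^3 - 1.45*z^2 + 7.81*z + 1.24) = 1.7712*z^5 + 5.4364*z^4 + 0.267999999999999*z^3 - 15.1018*z^2 - 28.0746*z - 3.9928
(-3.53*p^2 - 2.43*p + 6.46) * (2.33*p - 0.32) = -8.2249*p^3 - 4.5323*p^2 + 15.8294*p - 2.0672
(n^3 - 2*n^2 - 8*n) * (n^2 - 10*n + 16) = n^5 - 12*n^4 + 28*n^3 + 48*n^2 - 128*n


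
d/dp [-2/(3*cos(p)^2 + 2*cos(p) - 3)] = -4*(3*cos(p) + 1)*sin(p)/(3*sin(p)^2 - 2*cos(p))^2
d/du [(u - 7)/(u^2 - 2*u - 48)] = (u^2 - 2*u - 2*(u - 7)*(u - 1) - 48)/(-u^2 + 2*u + 48)^2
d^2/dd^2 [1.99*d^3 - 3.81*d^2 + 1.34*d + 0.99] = 11.94*d - 7.62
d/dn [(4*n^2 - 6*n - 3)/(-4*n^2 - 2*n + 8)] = (-16*n^2 + 20*n - 27)/(2*(4*n^4 + 4*n^3 - 15*n^2 - 8*n + 16))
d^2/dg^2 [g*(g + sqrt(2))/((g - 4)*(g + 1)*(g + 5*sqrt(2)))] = 2*(g^6 + 3*sqrt(2)*g^5 + 42*g^4 + 36*sqrt(2)*g^4 + 108*g^3 + 178*sqrt(2)*g^3 - 180*sqrt(2)*g^2 + 840*g^2 - 360*g + 600*sqrt(2)*g - 600*sqrt(2) + 640)/(g^9 - 9*g^8 + 15*sqrt(2)*g^8 - 135*sqrt(2)*g^7 + 165*g^7 - 1305*g^6 + 475*sqrt(2)*g^6 - 1575*sqrt(2)*g^5 + 2190*g^5 + 2850*sqrt(2)*g^4 + 6606*g^4 - 9064*g^3 + 9090*sqrt(2)*g^3 - 15960*sqrt(2)*g^2 - 21600*g^2 - 36000*sqrt(2)*g - 9600*g - 16000*sqrt(2))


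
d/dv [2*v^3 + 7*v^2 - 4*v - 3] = 6*v^2 + 14*v - 4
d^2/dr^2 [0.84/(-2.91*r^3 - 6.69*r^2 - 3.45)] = (-0.84*r^2*(8.73*r + 13.38)*(17.46*r + 26.76) + (14.6664*r + 11.2392)*(2.91*r^3 + 6.69*r^2 + 3.45))/(2.91*r^3 + 6.69*r^2 + 3.45)^3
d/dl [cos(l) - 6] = -sin(l)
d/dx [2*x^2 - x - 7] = 4*x - 1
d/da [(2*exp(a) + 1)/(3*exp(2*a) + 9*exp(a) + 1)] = (-6*exp(2*a) - 6*exp(a) - 7)*exp(a)/(9*exp(4*a) + 54*exp(3*a) + 87*exp(2*a) + 18*exp(a) + 1)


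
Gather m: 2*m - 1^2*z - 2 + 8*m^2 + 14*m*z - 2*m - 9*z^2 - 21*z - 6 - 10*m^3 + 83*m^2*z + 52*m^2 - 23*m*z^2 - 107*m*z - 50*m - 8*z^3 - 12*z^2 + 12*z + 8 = -10*m^3 + m^2*(83*z + 60) + m*(-23*z^2 - 93*z - 50) - 8*z^3 - 21*z^2 - 10*z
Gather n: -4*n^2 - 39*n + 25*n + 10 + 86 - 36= -4*n^2 - 14*n + 60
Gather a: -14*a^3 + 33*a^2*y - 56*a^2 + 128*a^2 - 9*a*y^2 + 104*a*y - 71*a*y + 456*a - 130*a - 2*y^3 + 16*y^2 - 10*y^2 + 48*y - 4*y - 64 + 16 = -14*a^3 + a^2*(33*y + 72) + a*(-9*y^2 + 33*y + 326) - 2*y^3 + 6*y^2 + 44*y - 48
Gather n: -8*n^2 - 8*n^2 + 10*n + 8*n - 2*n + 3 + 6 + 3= -16*n^2 + 16*n + 12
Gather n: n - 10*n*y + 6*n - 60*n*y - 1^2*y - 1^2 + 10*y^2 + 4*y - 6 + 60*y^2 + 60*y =n*(7 - 70*y) + 70*y^2 + 63*y - 7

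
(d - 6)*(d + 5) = d^2 - d - 30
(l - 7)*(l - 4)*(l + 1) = l^3 - 10*l^2 + 17*l + 28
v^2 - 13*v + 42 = (v - 7)*(v - 6)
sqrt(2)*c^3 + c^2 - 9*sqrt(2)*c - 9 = (c - 3)*(c + 3)*(sqrt(2)*c + 1)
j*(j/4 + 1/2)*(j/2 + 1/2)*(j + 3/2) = j^4/8 + 9*j^3/16 + 13*j^2/16 + 3*j/8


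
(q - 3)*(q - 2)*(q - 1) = q^3 - 6*q^2 + 11*q - 6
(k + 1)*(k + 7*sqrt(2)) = k^2 + k + 7*sqrt(2)*k + 7*sqrt(2)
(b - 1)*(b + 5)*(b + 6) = b^3 + 10*b^2 + 19*b - 30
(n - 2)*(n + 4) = n^2 + 2*n - 8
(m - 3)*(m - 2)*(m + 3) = m^3 - 2*m^2 - 9*m + 18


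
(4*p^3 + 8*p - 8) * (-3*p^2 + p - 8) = -12*p^5 + 4*p^4 - 56*p^3 + 32*p^2 - 72*p + 64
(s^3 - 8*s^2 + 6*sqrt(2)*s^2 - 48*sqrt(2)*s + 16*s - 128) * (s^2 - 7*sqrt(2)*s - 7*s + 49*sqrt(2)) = s^5 - 15*s^4 - sqrt(2)*s^4 - 12*s^3 + 15*sqrt(2)*s^3 - 168*sqrt(2)*s^2 + 1020*s^2 - 3808*s + 1680*sqrt(2)*s - 6272*sqrt(2)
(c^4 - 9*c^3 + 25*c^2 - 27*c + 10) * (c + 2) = c^5 - 7*c^4 + 7*c^3 + 23*c^2 - 44*c + 20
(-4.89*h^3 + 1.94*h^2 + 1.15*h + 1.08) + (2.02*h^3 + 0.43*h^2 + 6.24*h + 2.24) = -2.87*h^3 + 2.37*h^2 + 7.39*h + 3.32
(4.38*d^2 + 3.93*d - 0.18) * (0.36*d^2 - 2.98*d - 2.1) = 1.5768*d^4 - 11.6376*d^3 - 20.9742*d^2 - 7.7166*d + 0.378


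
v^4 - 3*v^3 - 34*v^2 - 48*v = v*(v - 8)*(v + 2)*(v + 3)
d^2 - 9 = (d - 3)*(d + 3)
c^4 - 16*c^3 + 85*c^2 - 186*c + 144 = (c - 8)*(c - 3)^2*(c - 2)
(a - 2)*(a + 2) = a^2 - 4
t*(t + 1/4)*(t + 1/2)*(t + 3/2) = t^4 + 9*t^3/4 + 5*t^2/4 + 3*t/16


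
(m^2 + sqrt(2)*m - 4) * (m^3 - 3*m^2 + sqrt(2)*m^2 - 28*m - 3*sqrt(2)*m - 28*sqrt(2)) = m^5 - 3*m^4 + 2*sqrt(2)*m^4 - 30*m^3 - 6*sqrt(2)*m^3 - 60*sqrt(2)*m^2 + 6*m^2 + 12*sqrt(2)*m + 56*m + 112*sqrt(2)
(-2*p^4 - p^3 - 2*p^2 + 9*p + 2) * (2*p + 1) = -4*p^5 - 4*p^4 - 5*p^3 + 16*p^2 + 13*p + 2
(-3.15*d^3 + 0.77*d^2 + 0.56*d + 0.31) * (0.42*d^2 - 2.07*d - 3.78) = -1.323*d^5 + 6.8439*d^4 + 10.5483*d^3 - 3.9396*d^2 - 2.7585*d - 1.1718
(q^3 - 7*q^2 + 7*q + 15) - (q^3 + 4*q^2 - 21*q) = -11*q^2 + 28*q + 15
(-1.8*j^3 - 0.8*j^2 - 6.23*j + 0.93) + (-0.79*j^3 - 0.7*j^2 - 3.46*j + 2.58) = -2.59*j^3 - 1.5*j^2 - 9.69*j + 3.51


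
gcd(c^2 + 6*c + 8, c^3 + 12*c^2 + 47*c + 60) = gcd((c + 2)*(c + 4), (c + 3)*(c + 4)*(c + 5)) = c + 4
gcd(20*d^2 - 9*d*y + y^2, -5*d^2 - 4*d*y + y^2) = -5*d + y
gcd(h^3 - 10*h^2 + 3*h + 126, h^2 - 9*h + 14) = h - 7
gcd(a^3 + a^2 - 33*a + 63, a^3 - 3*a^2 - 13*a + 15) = 1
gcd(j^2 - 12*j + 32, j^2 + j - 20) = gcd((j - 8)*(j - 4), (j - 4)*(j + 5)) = j - 4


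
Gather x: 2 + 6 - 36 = -28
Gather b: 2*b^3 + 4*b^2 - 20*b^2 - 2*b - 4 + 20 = 2*b^3 - 16*b^2 - 2*b + 16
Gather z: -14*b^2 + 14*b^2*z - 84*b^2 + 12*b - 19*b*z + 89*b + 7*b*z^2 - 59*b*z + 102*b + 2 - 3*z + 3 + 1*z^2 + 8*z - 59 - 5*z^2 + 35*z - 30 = -98*b^2 + 203*b + z^2*(7*b - 4) + z*(14*b^2 - 78*b + 40) - 84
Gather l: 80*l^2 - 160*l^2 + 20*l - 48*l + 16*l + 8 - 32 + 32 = -80*l^2 - 12*l + 8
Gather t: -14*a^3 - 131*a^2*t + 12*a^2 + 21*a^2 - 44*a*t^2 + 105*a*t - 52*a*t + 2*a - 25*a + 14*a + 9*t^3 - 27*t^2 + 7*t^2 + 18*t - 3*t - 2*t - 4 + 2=-14*a^3 + 33*a^2 - 9*a + 9*t^3 + t^2*(-44*a - 20) + t*(-131*a^2 + 53*a + 13) - 2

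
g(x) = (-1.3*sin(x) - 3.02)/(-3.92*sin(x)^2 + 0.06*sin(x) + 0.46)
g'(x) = (7.84*sin(x)*cos(x) - 0.06*cos(x))*(-1.3*sin(x) - 3.02)/(-3.92*sin(x)^2 + 0.06*sin(x) + 0.46)^2 - 1.3*cos(x)/(-3.92*sin(x)^2 + 0.06*sin(x) + 0.46) = (-23.6768*sin(x) + 2.548*cos(2*x) - 2.9648)*cos(x)/(-3.92*sin(x)^2 + 0.06*sin(x) + 0.46)^2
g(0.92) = 2.05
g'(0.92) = -3.50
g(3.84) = 1.82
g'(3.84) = -6.76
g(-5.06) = 1.44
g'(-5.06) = -1.06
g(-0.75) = 1.52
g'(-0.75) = 4.97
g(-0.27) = -16.19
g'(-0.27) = 195.73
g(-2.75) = 18.85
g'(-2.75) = -406.06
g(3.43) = -21.06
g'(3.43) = -357.65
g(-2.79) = 100.47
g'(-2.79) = -10216.15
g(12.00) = 3.31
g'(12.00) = 18.59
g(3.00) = -8.21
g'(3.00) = 25.07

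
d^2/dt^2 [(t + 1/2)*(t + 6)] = 2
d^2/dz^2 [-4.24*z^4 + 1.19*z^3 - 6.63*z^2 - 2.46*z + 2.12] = -50.88*z^2 + 7.14*z - 13.26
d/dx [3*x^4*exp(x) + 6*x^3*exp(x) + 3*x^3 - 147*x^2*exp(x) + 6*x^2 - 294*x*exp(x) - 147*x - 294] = 3*x^4*exp(x) + 18*x^3*exp(x) - 129*x^2*exp(x) + 9*x^2 - 588*x*exp(x) + 12*x - 294*exp(x) - 147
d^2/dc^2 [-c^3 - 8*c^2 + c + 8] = -6*c - 16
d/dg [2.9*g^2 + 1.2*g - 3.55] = 5.8*g + 1.2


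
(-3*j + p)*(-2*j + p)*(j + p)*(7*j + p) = 42*j^4 + 13*j^3*p - 27*j^2*p^2 + 3*j*p^3 + p^4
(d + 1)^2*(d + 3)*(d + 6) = d^4 + 11*d^3 + 37*d^2 + 45*d + 18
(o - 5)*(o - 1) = o^2 - 6*o + 5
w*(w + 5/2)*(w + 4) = w^3 + 13*w^2/2 + 10*w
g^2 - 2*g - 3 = (g - 3)*(g + 1)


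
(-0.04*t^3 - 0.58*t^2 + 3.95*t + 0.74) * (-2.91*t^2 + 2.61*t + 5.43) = 0.1164*t^5 + 1.5834*t^4 - 13.2255*t^3 + 5.0067*t^2 + 23.3799*t + 4.0182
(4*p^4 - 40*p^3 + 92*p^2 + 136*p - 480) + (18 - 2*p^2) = 4*p^4 - 40*p^3 + 90*p^2 + 136*p - 462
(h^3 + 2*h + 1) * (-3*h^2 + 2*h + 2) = -3*h^5 + 2*h^4 - 4*h^3 + h^2 + 6*h + 2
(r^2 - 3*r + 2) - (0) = r^2 - 3*r + 2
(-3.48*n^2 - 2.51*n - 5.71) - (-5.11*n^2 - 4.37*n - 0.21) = 1.63*n^2 + 1.86*n - 5.5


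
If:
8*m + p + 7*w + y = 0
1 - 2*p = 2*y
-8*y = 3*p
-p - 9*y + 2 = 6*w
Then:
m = -101/160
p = 4/5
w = 13/20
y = -3/10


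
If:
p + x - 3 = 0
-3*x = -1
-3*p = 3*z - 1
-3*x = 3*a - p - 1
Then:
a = 8/9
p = 8/3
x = 1/3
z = -7/3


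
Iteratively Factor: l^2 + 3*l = (l)*(l + 3)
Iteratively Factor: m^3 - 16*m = (m - 4)*(m^2 + 4*m) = m*(m - 4)*(m + 4)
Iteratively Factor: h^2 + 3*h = (h)*(h + 3)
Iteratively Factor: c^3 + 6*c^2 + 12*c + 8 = (c + 2)*(c^2 + 4*c + 4) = (c + 2)^2*(c + 2)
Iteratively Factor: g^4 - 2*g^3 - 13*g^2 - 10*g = (g + 2)*(g^3 - 4*g^2 - 5*g) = (g - 5)*(g + 2)*(g^2 + g) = (g - 5)*(g + 1)*(g + 2)*(g)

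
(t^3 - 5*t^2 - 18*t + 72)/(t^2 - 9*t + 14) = (t^3 - 5*t^2 - 18*t + 72)/(t^2 - 9*t + 14)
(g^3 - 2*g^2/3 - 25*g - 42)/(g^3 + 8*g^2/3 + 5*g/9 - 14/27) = 9*(g^2 - 3*g - 18)/(9*g^2 + 3*g - 2)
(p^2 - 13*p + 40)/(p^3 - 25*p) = (p - 8)/(p*(p + 5))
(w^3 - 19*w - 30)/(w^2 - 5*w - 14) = (w^2 - 2*w - 15)/(w - 7)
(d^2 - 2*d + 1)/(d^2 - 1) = (d - 1)/(d + 1)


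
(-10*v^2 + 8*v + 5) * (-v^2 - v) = 10*v^4 + 2*v^3 - 13*v^2 - 5*v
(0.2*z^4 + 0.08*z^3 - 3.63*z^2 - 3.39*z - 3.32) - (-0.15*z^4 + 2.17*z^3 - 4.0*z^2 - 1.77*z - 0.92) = 0.35*z^4 - 2.09*z^3 + 0.37*z^2 - 1.62*z - 2.4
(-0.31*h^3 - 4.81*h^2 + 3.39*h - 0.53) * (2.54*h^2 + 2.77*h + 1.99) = -0.7874*h^5 - 13.0761*h^4 - 5.33*h^3 - 1.5278*h^2 + 5.278*h - 1.0547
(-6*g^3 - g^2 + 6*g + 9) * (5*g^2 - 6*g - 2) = -30*g^5 + 31*g^4 + 48*g^3 + 11*g^2 - 66*g - 18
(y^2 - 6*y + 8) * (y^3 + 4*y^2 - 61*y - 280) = y^5 - 2*y^4 - 77*y^3 + 118*y^2 + 1192*y - 2240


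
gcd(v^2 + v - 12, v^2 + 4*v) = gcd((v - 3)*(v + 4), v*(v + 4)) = v + 4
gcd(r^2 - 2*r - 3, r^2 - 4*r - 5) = r + 1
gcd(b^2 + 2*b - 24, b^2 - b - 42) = b + 6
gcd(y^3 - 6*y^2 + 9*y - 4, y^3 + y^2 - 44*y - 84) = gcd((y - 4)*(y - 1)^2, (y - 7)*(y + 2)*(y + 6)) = 1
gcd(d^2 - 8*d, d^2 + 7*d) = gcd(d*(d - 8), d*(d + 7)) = d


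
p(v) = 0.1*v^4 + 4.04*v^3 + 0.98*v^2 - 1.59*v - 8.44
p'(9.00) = 1289.37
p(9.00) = 3657.89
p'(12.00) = 2458.41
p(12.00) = 9168.32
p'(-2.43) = 59.48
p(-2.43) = -53.27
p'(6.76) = 689.08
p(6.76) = 1482.44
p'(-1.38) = 17.74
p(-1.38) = -14.63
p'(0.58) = 3.70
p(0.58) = -8.23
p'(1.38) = 25.25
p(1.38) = 2.21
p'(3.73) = 195.10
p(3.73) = 228.28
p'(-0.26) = -1.29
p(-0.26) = -8.03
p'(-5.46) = 283.92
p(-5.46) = -539.27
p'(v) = 0.4*v^3 + 12.12*v^2 + 1.96*v - 1.59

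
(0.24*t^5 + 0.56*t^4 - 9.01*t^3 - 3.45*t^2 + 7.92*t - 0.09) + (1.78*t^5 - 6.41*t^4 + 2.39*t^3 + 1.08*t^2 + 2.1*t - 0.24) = 2.02*t^5 - 5.85*t^4 - 6.62*t^3 - 2.37*t^2 + 10.02*t - 0.33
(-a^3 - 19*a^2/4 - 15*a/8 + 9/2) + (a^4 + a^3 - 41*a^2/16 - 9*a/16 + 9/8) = a^4 - 117*a^2/16 - 39*a/16 + 45/8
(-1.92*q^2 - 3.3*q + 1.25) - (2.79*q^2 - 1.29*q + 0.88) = -4.71*q^2 - 2.01*q + 0.37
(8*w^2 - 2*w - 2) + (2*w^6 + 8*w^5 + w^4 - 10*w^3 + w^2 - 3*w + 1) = 2*w^6 + 8*w^5 + w^4 - 10*w^3 + 9*w^2 - 5*w - 1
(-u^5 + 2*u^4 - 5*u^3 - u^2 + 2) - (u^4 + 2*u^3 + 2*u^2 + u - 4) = -u^5 + u^4 - 7*u^3 - 3*u^2 - u + 6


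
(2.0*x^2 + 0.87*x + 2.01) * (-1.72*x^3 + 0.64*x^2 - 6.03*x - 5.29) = -3.44*x^5 - 0.2164*x^4 - 14.9604*x^3 - 14.5397*x^2 - 16.7226*x - 10.6329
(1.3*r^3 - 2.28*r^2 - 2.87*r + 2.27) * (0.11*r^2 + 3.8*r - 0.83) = 0.143*r^5 + 4.6892*r^4 - 10.0587*r^3 - 8.7639*r^2 + 11.0081*r - 1.8841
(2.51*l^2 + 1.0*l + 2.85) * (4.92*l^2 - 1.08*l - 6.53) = 12.3492*l^4 + 2.2092*l^3 - 3.4483*l^2 - 9.608*l - 18.6105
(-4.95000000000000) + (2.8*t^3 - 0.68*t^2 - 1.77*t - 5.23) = 2.8*t^3 - 0.68*t^2 - 1.77*t - 10.18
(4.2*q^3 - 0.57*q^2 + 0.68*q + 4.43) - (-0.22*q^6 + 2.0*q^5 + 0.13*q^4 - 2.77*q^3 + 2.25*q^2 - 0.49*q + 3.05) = 0.22*q^6 - 2.0*q^5 - 0.13*q^4 + 6.97*q^3 - 2.82*q^2 + 1.17*q + 1.38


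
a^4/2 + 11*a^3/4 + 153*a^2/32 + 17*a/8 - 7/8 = (a/2 + 1)*(a - 1/4)*(a + 7/4)*(a + 2)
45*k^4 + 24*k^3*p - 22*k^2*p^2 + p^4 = (-3*k + p)^2*(k + p)*(5*k + p)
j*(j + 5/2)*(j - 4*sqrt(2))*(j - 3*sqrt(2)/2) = j^4 - 11*sqrt(2)*j^3/2 + 5*j^3/2 - 55*sqrt(2)*j^2/4 + 12*j^2 + 30*j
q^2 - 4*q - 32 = (q - 8)*(q + 4)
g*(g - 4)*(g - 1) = g^3 - 5*g^2 + 4*g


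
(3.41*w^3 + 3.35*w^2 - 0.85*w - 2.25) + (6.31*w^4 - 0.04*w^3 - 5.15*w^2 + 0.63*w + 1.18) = 6.31*w^4 + 3.37*w^3 - 1.8*w^2 - 0.22*w - 1.07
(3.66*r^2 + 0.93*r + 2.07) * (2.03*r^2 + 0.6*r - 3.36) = 7.4298*r^4 + 4.0839*r^3 - 7.5375*r^2 - 1.8828*r - 6.9552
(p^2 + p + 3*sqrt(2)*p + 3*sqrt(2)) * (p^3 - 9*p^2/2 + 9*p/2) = p^5 - 7*p^4/2 + 3*sqrt(2)*p^4 - 21*sqrt(2)*p^3/2 + 9*p^2/2 + 27*sqrt(2)*p/2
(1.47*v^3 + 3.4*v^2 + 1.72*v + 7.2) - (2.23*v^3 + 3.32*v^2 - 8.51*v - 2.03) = -0.76*v^3 + 0.0800000000000001*v^2 + 10.23*v + 9.23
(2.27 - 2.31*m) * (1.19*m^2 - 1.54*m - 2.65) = -2.7489*m^3 + 6.2587*m^2 + 2.6257*m - 6.0155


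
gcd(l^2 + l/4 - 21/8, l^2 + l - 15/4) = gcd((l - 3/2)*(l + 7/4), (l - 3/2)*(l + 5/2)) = l - 3/2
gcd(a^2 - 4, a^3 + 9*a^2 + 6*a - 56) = a - 2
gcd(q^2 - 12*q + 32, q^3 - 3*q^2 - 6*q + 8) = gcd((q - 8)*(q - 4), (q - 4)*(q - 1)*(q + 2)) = q - 4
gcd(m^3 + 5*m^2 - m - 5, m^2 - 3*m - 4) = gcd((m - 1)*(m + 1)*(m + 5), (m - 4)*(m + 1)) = m + 1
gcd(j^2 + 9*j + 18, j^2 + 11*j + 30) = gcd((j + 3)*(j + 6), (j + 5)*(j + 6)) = j + 6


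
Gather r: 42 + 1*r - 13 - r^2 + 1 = -r^2 + r + 30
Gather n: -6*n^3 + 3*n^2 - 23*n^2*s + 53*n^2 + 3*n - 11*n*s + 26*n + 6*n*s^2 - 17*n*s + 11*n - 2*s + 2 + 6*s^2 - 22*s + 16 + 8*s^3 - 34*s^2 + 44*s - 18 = -6*n^3 + n^2*(56 - 23*s) + n*(6*s^2 - 28*s + 40) + 8*s^3 - 28*s^2 + 20*s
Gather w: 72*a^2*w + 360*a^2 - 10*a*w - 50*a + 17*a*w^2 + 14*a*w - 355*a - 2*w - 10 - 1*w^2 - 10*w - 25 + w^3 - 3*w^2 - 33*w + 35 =360*a^2 - 405*a + w^3 + w^2*(17*a - 4) + w*(72*a^2 + 4*a - 45)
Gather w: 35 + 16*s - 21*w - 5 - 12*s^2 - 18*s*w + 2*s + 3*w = -12*s^2 + 18*s + w*(-18*s - 18) + 30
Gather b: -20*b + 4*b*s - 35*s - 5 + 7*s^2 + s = b*(4*s - 20) + 7*s^2 - 34*s - 5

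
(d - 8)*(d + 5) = d^2 - 3*d - 40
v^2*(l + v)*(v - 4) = l*v^3 - 4*l*v^2 + v^4 - 4*v^3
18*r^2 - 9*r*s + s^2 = (-6*r + s)*(-3*r + s)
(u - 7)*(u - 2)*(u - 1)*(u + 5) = u^4 - 5*u^3 - 27*u^2 + 101*u - 70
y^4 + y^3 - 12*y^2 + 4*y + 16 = (y - 2)^2*(y + 1)*(y + 4)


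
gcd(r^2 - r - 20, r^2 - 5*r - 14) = 1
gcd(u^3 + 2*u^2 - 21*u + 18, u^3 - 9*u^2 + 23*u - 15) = u^2 - 4*u + 3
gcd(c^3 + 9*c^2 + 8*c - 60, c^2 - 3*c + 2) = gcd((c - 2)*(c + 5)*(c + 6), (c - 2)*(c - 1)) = c - 2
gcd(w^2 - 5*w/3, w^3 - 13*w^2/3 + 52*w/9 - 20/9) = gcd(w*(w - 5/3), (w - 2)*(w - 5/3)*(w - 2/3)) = w - 5/3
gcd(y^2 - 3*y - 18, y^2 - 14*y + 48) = y - 6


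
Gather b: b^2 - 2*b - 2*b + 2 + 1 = b^2 - 4*b + 3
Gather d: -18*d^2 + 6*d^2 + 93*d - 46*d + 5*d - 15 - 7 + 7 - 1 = -12*d^2 + 52*d - 16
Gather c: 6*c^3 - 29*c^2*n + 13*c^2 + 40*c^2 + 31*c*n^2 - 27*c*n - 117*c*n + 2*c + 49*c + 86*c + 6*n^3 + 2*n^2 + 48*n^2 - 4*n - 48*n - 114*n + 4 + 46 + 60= 6*c^3 + c^2*(53 - 29*n) + c*(31*n^2 - 144*n + 137) + 6*n^3 + 50*n^2 - 166*n + 110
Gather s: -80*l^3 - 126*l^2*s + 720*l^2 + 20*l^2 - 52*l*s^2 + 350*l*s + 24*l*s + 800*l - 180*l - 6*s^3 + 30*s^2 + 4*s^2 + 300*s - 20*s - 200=-80*l^3 + 740*l^2 + 620*l - 6*s^3 + s^2*(34 - 52*l) + s*(-126*l^2 + 374*l + 280) - 200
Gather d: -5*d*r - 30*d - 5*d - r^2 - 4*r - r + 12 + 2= d*(-5*r - 35) - r^2 - 5*r + 14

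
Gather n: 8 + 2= 10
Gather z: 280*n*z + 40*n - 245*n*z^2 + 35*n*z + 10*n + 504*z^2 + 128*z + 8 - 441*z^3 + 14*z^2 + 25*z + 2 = 50*n - 441*z^3 + z^2*(518 - 245*n) + z*(315*n + 153) + 10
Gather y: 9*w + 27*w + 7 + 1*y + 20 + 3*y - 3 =36*w + 4*y + 24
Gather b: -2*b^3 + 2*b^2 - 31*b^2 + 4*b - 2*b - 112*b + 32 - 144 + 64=-2*b^3 - 29*b^2 - 110*b - 48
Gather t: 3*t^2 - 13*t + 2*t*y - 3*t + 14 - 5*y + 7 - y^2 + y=3*t^2 + t*(2*y - 16) - y^2 - 4*y + 21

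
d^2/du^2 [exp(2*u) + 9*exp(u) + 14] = (4*exp(u) + 9)*exp(u)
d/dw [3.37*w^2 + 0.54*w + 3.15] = 6.74*w + 0.54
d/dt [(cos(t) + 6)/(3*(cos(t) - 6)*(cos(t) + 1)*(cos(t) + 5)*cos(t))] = (3*cos(t)^4 + 24*cos(t)^3 - 31*cos(t)^2 - 372*cos(t) - 180)*sin(t)/(3*(cos(t) - 6)^2*(cos(t) + 1)^2*(cos(t) + 5)^2*cos(t)^2)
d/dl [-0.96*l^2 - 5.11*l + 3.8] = -1.92*l - 5.11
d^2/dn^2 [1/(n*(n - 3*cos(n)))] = (-3*n^2*(n - 3*cos(n))*cos(n) + 2*n^2*(3*sin(n) + 1)^2 + 2*n*(n - 3*cos(n))*(3*sin(n) + 1) + 2*(n - 3*cos(n))^2)/(n^3*(n - 3*cos(n))^3)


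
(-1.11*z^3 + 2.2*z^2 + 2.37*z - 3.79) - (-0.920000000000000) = -1.11*z^3 + 2.2*z^2 + 2.37*z - 2.87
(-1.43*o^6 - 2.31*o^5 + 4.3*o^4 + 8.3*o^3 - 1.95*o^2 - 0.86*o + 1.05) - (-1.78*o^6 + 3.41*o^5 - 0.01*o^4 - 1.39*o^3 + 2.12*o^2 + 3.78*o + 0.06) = 0.35*o^6 - 5.72*o^5 + 4.31*o^4 + 9.69*o^3 - 4.07*o^2 - 4.64*o + 0.99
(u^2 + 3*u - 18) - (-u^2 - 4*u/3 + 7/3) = 2*u^2 + 13*u/3 - 61/3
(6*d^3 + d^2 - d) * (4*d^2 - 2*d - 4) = 24*d^5 - 8*d^4 - 30*d^3 - 2*d^2 + 4*d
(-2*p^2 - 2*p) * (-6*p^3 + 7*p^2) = 12*p^5 - 2*p^4 - 14*p^3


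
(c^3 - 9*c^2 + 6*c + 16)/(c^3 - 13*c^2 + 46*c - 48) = (c + 1)/(c - 3)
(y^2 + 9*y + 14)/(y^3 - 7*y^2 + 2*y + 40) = (y + 7)/(y^2 - 9*y + 20)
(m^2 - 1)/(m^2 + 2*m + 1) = (m - 1)/(m + 1)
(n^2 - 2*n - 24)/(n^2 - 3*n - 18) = (n + 4)/(n + 3)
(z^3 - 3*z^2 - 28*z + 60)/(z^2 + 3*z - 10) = z - 6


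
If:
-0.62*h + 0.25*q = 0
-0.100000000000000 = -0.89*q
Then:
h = 0.05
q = 0.11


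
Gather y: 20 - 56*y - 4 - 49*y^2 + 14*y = -49*y^2 - 42*y + 16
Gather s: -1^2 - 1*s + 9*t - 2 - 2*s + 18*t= -3*s + 27*t - 3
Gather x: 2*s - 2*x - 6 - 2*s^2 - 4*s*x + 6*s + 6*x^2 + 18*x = -2*s^2 + 8*s + 6*x^2 + x*(16 - 4*s) - 6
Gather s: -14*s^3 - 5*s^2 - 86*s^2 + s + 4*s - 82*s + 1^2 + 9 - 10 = -14*s^3 - 91*s^2 - 77*s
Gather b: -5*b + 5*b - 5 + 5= 0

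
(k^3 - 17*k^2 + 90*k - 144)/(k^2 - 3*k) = k - 14 + 48/k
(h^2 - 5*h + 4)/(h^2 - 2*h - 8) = (h - 1)/(h + 2)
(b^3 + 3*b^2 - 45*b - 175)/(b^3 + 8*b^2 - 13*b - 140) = (b^2 - 2*b - 35)/(b^2 + 3*b - 28)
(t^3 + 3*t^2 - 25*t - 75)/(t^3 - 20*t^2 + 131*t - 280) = (t^2 + 8*t + 15)/(t^2 - 15*t + 56)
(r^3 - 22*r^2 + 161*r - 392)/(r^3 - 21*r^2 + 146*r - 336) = (r - 7)/(r - 6)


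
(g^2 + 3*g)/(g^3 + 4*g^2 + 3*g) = 1/(g + 1)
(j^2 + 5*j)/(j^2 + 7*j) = (j + 5)/(j + 7)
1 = 1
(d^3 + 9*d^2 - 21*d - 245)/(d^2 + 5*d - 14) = (d^2 + 2*d - 35)/(d - 2)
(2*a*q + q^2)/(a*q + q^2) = (2*a + q)/(a + q)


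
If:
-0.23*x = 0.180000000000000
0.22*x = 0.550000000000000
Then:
No Solution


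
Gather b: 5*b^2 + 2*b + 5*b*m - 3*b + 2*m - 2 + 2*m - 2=5*b^2 + b*(5*m - 1) + 4*m - 4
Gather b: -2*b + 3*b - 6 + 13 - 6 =b + 1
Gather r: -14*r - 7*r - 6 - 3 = -21*r - 9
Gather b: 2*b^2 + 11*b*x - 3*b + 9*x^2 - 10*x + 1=2*b^2 + b*(11*x - 3) + 9*x^2 - 10*x + 1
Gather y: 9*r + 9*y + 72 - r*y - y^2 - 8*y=9*r - y^2 + y*(1 - r) + 72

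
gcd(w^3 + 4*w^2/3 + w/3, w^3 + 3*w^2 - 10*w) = w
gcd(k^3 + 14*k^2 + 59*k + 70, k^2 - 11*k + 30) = 1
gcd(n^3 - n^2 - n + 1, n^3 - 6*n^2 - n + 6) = n^2 - 1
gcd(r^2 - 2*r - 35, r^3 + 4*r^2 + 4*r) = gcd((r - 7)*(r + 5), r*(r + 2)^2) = 1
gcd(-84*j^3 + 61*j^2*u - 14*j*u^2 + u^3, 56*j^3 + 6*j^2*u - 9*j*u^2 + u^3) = 28*j^2 - 11*j*u + u^2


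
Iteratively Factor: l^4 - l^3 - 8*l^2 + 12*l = (l - 2)*(l^3 + l^2 - 6*l) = (l - 2)^2*(l^2 + 3*l) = l*(l - 2)^2*(l + 3)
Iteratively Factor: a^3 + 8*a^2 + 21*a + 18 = (a + 2)*(a^2 + 6*a + 9) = (a + 2)*(a + 3)*(a + 3)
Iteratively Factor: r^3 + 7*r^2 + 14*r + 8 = (r + 4)*(r^2 + 3*r + 2) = (r + 1)*(r + 4)*(r + 2)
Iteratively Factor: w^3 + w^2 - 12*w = (w + 4)*(w^2 - 3*w) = (w - 3)*(w + 4)*(w)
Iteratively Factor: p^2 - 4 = (p + 2)*(p - 2)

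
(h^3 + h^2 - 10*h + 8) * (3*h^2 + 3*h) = 3*h^5 + 6*h^4 - 27*h^3 - 6*h^2 + 24*h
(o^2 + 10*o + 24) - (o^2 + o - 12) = 9*o + 36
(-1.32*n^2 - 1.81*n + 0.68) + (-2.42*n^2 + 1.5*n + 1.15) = -3.74*n^2 - 0.31*n + 1.83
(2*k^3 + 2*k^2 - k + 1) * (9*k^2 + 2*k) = 18*k^5 + 22*k^4 - 5*k^3 + 7*k^2 + 2*k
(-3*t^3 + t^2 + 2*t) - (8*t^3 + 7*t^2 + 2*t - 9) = -11*t^3 - 6*t^2 + 9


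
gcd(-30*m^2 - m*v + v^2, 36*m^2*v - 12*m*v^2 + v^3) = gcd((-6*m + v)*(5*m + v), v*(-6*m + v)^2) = -6*m + v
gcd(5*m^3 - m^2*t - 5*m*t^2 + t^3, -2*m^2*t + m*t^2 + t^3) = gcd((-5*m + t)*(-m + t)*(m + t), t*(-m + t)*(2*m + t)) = -m + t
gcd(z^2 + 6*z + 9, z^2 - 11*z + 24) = 1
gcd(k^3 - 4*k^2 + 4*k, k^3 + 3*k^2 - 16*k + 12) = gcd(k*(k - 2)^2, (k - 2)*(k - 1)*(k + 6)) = k - 2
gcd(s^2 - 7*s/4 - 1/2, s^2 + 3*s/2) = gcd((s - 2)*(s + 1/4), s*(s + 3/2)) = 1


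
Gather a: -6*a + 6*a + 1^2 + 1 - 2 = 0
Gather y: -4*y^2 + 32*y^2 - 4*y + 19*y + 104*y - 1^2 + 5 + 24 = 28*y^2 + 119*y + 28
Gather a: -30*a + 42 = 42 - 30*a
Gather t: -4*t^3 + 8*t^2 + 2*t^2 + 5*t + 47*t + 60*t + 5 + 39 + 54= -4*t^3 + 10*t^2 + 112*t + 98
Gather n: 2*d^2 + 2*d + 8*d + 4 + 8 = 2*d^2 + 10*d + 12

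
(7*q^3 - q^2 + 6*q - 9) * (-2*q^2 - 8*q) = -14*q^5 - 54*q^4 - 4*q^3 - 30*q^2 + 72*q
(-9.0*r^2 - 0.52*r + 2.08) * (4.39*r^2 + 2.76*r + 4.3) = -39.51*r^4 - 27.1228*r^3 - 31.004*r^2 + 3.5048*r + 8.944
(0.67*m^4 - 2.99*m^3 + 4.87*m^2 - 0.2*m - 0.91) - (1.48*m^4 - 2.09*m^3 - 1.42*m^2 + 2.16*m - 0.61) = -0.81*m^4 - 0.9*m^3 + 6.29*m^2 - 2.36*m - 0.3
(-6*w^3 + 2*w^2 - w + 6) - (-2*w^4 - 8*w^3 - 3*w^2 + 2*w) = 2*w^4 + 2*w^3 + 5*w^2 - 3*w + 6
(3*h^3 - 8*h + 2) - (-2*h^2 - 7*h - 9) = 3*h^3 + 2*h^2 - h + 11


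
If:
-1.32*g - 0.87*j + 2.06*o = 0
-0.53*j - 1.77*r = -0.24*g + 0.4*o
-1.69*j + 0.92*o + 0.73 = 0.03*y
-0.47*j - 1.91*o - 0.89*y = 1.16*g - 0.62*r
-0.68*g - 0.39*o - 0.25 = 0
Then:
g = -0.34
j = 0.40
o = -0.05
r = -0.16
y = 0.23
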